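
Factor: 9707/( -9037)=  - 7^ (-1)*17^1*571^1*1291^( - 1 ) 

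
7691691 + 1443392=9135083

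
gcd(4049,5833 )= 1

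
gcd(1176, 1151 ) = 1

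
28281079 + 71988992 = 100270071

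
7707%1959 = 1830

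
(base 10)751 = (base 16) 2EF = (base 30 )p1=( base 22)1c3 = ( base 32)NF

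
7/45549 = 1/6507= 0.00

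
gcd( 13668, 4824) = 804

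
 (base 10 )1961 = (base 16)7A9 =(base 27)2ih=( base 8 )3651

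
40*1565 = 62600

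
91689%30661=30367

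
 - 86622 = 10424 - 97046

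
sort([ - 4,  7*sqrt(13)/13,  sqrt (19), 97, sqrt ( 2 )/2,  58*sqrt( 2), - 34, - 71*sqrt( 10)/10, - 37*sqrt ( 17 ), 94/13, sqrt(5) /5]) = [ - 37*sqrt( 17 ), - 34 , - 71 * sqrt( 10 ) /10, - 4, sqrt(5)/5, sqrt( 2)/2,7*sqrt ( 13 ) /13,  sqrt( 19 ), 94/13,  58*sqrt( 2 ),97]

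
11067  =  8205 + 2862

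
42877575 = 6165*6955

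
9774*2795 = 27318330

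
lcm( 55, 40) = 440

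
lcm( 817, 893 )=38399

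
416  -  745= - 329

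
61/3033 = 61/3033 = 0.02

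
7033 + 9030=16063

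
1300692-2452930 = -1152238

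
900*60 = 54000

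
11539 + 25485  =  37024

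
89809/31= 2897 + 2/31 = 2897.06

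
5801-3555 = 2246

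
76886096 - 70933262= 5952834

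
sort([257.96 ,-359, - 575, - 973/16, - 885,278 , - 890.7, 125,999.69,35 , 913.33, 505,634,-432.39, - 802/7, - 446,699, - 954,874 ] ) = [ - 954,-890.7, - 885, - 575,- 446, - 432.39, - 359, - 802/7,-973/16,35,125, 257.96 , 278 , 505,634,699,874, 913.33, 999.69]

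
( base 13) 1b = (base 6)40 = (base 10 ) 24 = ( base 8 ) 30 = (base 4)120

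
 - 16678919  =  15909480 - 32588399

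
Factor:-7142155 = -5^1*1428431^1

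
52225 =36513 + 15712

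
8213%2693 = 134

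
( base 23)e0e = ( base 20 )IB0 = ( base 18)14g4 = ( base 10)7420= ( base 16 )1cfc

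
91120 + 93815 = 184935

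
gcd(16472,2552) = 232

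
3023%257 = 196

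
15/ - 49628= - 1 + 49613/49628 = -0.00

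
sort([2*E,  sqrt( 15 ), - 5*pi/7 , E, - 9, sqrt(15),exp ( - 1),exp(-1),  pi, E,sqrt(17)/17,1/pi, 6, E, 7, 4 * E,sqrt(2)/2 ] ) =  [ - 9,-5*pi/7,sqrt(17) /17, 1/pi,exp( - 1 ),exp( - 1), sqrt( 2 ) /2, E, E, E  ,  pi,sqrt( 15),  sqrt( 15 ),2*E, 6, 7, 4 * E] 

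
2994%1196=602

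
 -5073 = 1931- 7004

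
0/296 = 0=0.00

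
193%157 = 36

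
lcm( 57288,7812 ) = 171864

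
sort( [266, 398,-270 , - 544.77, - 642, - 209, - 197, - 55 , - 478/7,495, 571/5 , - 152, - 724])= [-724 , - 642, - 544.77,-270, - 209,-197 , - 152, - 478/7, - 55,571/5,266, 398, 495 ] 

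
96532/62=48266/31 = 1556.97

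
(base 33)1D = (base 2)101110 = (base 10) 46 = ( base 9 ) 51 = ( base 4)232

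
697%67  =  27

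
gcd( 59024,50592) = 8432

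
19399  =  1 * 19399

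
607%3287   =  607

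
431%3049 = 431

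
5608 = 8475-2867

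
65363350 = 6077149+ 59286201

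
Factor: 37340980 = 2^2*5^1*29^1* 64381^1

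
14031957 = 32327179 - 18295222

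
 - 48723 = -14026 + -34697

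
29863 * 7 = 209041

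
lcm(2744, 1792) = 87808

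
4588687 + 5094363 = 9683050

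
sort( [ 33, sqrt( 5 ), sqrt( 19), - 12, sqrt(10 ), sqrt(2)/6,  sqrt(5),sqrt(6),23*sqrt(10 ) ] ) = [-12, sqrt( 2 ) /6, sqrt(5 ),  sqrt ( 5), sqrt(6),sqrt( 10 ),  sqrt( 19), 33, 23*sqrt (10) ]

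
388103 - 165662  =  222441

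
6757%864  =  709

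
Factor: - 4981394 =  - 2^1*11^1 * 226427^1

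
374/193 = 374/193 = 1.94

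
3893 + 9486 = 13379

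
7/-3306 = - 1  +  3299/3306 = - 0.00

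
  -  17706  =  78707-96413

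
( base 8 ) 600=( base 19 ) 114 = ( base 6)1440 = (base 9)466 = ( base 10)384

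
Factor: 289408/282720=476/465 =2^2*3^(-1)*5^( - 1 ) * 7^1*17^1*31^(-1 ) 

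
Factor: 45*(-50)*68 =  - 2^3*3^2*5^3* 17^1 =- 153000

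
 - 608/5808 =-1 + 325/363 = - 0.10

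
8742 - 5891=2851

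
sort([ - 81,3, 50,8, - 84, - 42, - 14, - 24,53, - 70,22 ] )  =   [ - 84 ,-81, - 70, - 42, - 24, - 14,3,8, 22,50,53]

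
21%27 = 21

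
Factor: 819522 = 2^1*3^2 * 11^1*4139^1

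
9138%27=12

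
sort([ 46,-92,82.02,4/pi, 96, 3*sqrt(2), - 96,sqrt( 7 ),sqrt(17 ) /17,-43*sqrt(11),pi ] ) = [ - 43*sqrt( 11),-96, - 92,sqrt ( 17)/17,4/pi, sqrt(7 ), pi, 3 * sqrt(2 ),46, 82.02,96 ] 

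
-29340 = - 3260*9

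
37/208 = 37/208   =  0.18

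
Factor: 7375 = 5^3*59^1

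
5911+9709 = 15620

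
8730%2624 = 858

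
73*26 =1898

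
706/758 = 353/379 =0.93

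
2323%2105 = 218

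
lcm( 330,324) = 17820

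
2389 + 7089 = 9478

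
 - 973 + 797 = -176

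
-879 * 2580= - 2267820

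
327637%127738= 72161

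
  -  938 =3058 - 3996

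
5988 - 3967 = 2021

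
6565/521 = 12 + 313/521 = 12.60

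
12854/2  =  6427 = 6427.00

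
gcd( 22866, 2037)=3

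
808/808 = 1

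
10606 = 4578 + 6028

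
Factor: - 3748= -2^2*937^1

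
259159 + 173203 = 432362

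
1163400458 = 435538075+727862383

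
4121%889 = 565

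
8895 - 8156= 739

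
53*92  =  4876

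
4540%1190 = 970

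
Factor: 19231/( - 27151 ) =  - 19^(-1)*1429^(  -  1 )*19231^1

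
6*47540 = 285240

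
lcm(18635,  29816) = 149080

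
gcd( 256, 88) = 8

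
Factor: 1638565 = 5^1*41^1*7993^1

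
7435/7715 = 1487/1543 = 0.96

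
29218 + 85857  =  115075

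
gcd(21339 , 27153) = 9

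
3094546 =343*9022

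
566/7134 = 283/3567=0.08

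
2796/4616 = 699/1154 = 0.61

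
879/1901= 879/1901 = 0.46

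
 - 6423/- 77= 83+32/77 = 83.42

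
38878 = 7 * 5554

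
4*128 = 512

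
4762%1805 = 1152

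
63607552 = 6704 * 9488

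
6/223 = 6/223 = 0.03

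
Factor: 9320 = 2^3*5^1*233^1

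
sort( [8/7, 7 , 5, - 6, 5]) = [  -  6,8/7,5, 5 , 7]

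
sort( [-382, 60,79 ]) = [ - 382 , 60,79 ]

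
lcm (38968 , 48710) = 194840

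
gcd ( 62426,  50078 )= 686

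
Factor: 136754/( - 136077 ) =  - 2^1*3^(-1)*67^( - 1)*101^1 = - 202/201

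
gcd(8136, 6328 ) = 904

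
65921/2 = 32960  +  1/2 = 32960.50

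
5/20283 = 5/20283 = 0.00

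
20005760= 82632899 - 62627139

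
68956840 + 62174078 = 131130918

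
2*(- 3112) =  - 6224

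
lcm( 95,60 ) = 1140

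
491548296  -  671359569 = -179811273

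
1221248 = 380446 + 840802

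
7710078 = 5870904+1839174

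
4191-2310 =1881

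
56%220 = 56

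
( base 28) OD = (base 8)1255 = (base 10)685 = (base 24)14D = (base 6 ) 3101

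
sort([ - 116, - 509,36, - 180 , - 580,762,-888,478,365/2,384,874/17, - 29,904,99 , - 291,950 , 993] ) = [ - 888, - 580, - 509, - 291,  -  180,-116, - 29,36,874/17,99,365/2,  384,478, 762,904 , 950,993]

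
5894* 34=200396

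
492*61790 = 30400680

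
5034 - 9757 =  - 4723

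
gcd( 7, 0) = 7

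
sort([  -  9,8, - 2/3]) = [ - 9,-2/3, 8]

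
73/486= 73/486 = 0.15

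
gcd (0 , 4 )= 4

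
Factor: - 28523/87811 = - 11^1*2593^1*87811^(-1 )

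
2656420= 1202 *2210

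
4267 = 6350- 2083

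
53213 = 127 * 419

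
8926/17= 8926/17 = 525.06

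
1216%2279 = 1216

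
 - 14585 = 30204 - 44789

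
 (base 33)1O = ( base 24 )29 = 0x39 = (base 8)71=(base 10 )57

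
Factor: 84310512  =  2^4  *3^1*11^1*13^1*71^1*173^1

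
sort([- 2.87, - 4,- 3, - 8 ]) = [ - 8, - 4, - 3, - 2.87]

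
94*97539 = 9168666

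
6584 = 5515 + 1069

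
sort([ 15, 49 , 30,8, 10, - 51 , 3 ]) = [-51,3, 8, 10, 15, 30, 49]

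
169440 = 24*7060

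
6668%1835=1163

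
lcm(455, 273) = 1365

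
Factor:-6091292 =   -  2^2 *283^1* 5381^1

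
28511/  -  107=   -  28511/107 = - 266.46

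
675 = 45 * 15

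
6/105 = 2/35 = 0.06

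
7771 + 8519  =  16290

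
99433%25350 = 23383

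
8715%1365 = 525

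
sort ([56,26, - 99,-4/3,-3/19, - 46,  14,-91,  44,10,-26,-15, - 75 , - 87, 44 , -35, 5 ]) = [ - 99 ,-91, - 87,-75,-46,- 35 , -26, - 15,- 4/3, -3/19,  5,  10 , 14 , 26, 44,44,  56 ] 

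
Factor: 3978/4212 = 2^(  -  1)* 3^( - 2)*17^1 = 17/18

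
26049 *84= 2188116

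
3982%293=173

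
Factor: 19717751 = 2939^1*6709^1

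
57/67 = 57/67 = 0.85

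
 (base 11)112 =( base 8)206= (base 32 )46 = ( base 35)3t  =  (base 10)134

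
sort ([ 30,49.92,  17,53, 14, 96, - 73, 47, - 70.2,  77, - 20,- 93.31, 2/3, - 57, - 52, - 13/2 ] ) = [ - 93.31, - 73,- 70.2,  -  57, - 52 , - 20 ,-13/2, 2/3,14,17,30,47,49.92 , 53,  77, 96] 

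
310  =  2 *155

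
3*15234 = 45702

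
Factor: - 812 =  - 2^2*7^1*29^1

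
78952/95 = 78952/95= 831.07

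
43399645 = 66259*655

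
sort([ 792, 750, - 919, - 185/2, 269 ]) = [ - 919, - 185/2,269, 750, 792 ] 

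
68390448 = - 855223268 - -923613716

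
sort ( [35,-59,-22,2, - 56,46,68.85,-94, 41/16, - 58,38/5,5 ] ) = [  -  94,-59, - 58,-56  , - 22, 2,41/16,  5,38/5 , 35 , 46, 68.85]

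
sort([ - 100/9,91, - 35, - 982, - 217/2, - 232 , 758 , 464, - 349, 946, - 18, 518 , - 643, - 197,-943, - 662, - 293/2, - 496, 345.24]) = [ - 982,-943, - 662  ,-643, - 496 , - 349, - 232, - 197,-293/2,- 217/2, - 35, - 18, - 100/9,91,345.24,464,518,758,  946]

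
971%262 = 185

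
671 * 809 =542839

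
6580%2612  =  1356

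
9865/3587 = 9865/3587=2.75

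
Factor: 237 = 3^1*79^1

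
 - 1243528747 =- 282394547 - 961134200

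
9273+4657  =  13930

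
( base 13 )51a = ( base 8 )1544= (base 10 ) 868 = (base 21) 1K7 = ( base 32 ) R4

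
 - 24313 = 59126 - 83439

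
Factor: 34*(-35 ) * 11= - 2^1*5^1*7^1*11^1*17^1= - 13090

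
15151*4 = 60604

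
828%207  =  0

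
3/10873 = 3/10873 = 0.00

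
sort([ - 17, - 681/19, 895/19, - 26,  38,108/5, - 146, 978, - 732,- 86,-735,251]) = [ - 735, - 732, - 146, - 86, - 681/19, - 26, - 17,108/5 , 38, 895/19,251,  978]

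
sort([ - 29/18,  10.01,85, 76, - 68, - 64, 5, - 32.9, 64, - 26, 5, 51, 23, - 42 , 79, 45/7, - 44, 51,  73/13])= [ - 68,-64, - 44,-42,-32.9, - 26, - 29/18, 5, 5,73/13,  45/7, 10.01, 23, 51,51, 64, 76, 79, 85] 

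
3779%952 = 923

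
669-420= 249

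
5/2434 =5/2434 = 0.00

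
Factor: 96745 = 5^1*11^1*1759^1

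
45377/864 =52 + 449/864=   52.52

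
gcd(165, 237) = 3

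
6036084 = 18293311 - 12257227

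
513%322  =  191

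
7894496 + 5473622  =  13368118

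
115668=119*972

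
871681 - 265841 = 605840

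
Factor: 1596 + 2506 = 2^1*7^1 * 293^1 = 4102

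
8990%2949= 143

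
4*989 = 3956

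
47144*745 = 35122280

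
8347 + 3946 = 12293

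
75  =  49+26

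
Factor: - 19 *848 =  - 2^4*19^1*53^1 = -16112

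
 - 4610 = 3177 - 7787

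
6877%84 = 73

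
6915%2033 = 816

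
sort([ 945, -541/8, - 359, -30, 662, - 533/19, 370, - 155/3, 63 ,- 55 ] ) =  [-359,-541/8 , - 55,  -  155/3,-30, - 533/19, 63,370 , 662,  945] 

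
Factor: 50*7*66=2^2*3^1 * 5^2 * 7^1*11^1=23100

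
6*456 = 2736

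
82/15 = 82/15 = 5.47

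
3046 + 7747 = 10793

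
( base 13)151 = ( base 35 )6P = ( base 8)353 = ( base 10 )235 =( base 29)83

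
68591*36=2469276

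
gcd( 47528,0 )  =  47528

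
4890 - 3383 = 1507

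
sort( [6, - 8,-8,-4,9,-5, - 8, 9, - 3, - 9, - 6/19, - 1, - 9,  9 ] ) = [ - 9, - 9, - 8, - 8, - 8, - 5, - 4, - 3, - 1 , - 6/19,  6,9,9,9]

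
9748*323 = 3148604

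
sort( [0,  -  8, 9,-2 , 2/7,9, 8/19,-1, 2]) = [ - 8 , - 2, - 1,  0, 2/7, 8/19, 2 , 9, 9]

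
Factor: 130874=2^1*65437^1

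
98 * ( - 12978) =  - 1271844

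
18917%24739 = 18917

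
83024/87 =954 + 26/87 = 954.30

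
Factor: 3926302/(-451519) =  - 2^1*151^1*13001^1*451519^( - 1)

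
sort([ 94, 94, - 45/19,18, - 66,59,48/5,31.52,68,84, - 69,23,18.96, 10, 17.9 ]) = [ - 69,-66, - 45/19,48/5, 10,17.9,18,18.96,23, 31.52,59, 68,84,94,  94 ] 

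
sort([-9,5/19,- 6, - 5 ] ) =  [-9, - 6, - 5,5/19 ] 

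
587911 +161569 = 749480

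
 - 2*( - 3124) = 6248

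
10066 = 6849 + 3217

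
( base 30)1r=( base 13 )45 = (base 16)39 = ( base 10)57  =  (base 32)1P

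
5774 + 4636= 10410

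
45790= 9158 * 5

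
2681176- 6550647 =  - 3869471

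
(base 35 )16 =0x29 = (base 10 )41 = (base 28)1D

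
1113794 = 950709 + 163085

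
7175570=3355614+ 3819956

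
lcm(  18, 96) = 288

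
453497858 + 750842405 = 1204340263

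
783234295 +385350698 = 1168584993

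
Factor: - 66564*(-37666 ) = 2^3*3^2*37^1*43^2*509^1  =  2507199624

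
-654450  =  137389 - 791839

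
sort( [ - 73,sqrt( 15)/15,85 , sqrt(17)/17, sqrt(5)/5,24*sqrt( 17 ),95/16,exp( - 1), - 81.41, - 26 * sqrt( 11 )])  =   [-26 * sqrt (11), - 81.41, - 73, sqrt( 17)/17,sqrt( 15) /15  ,  exp( - 1 ) , sqrt (5 )/5,95/16,85,24*sqrt( 17 )]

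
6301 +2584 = 8885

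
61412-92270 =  - 30858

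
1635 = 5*327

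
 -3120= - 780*4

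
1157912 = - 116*( - 9982)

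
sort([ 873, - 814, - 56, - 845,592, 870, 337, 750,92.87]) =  [ -845, - 814, - 56,92.87, 337,592,750,870 , 873]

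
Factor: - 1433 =-1433^1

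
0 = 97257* 0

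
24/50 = 12/25 = 0.48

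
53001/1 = 53001= 53001.00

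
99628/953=104 + 516/953 = 104.54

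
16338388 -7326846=9011542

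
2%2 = 0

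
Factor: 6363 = 3^2*7^1*101^1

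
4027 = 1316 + 2711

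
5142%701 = 235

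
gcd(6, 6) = 6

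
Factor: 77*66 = 5082=2^1 *3^1*7^1*11^2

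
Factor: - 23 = -23^1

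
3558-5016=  - 1458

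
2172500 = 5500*395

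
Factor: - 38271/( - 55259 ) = 3^1* 12757^1*55259^(  -  1)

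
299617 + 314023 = 613640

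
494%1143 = 494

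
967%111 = 79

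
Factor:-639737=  - 7^1 * 59^1*1549^1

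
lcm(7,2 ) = 14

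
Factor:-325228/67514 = -2^1*33757^( - 1 )*81307^1 = - 162614/33757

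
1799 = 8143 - 6344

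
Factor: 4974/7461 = 2/3 = 2^1*3^(- 1) 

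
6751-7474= - 723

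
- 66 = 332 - 398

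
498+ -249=249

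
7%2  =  1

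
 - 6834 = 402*( - 17) 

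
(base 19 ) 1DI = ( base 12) 442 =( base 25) 101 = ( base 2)1001110010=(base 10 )626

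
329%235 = 94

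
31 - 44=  - 13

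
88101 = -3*( - 29367)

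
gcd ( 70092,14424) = 12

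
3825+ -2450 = 1375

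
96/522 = 16/87 =0.18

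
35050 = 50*701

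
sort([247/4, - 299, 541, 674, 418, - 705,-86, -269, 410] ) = [  -  705, - 299,-269,- 86,247/4,  410,  418 , 541,674]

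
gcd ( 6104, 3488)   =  872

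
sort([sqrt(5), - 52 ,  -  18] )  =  [ - 52, - 18,sqrt( 5) ]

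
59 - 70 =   -  11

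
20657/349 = 59+66/349 = 59.19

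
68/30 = 2 + 4/15 = 2.27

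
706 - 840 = - 134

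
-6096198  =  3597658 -9693856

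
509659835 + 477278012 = 986937847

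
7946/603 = 7946/603 = 13.18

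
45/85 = 9/17 = 0.53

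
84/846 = 14/141 = 0.10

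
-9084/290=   -  32 + 98/145 = - 31.32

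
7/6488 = 7/6488= 0.00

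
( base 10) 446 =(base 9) 545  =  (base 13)284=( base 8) 676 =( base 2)110111110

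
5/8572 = 5/8572 = 0.00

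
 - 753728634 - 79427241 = -833155875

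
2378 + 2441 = 4819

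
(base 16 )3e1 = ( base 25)1ei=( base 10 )993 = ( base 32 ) V1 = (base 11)823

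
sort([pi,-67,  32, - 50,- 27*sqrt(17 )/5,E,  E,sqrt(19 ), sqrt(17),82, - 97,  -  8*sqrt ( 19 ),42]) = [ - 97 , - 67, - 50, - 8*sqrt(19) , - 27*sqrt(17)/5 , E,  E,  pi, sqrt(17 ), sqrt(19 ),32 , 42 , 82]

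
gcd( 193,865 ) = 1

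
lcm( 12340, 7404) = 37020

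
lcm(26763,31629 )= 347919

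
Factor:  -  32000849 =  - 32000849^1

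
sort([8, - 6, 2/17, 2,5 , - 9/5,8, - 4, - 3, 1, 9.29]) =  [ - 6, - 4, - 3, - 9/5,2/17, 1, 2, 5,8, 8, 9.29 ] 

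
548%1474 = 548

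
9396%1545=126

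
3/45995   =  3/45995 = 0.00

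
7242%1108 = 594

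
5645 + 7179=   12824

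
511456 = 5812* 88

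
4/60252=1/15063 = 0.00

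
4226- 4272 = - 46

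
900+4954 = 5854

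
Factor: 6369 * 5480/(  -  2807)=-34902120/2807 = -  2^3*3^1*5^1*7^(- 1) * 11^1 * 137^1*193^1*401^( -1)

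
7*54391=380737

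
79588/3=26529 + 1/3  =  26529.33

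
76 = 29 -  - 47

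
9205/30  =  1841/6 = 306.83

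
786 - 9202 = -8416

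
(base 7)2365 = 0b1101110000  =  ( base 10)880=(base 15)3DA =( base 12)614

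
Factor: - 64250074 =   -  2^1*7^3*73^1*1283^1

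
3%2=1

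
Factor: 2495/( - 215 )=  - 43^( - 1 )*499^1  =  -499/43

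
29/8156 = 29/8156 = 0.00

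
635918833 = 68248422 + 567670411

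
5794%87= 52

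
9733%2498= 2239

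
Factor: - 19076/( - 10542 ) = 38/21 = 2^1*3^ (-1 ) * 7^( - 1 ) * 19^1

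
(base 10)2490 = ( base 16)9BA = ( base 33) 29f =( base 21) 5dc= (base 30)2N0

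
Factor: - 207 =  -3^2*23^1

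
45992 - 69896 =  - 23904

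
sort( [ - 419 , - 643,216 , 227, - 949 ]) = [ - 949,-643,  -  419, 216,227]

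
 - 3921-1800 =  - 5721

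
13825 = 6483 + 7342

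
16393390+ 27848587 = 44241977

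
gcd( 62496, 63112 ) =56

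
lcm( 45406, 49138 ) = 3587074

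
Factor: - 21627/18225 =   -  89/75 = -  3^ ( - 1 )*5^( - 2) * 89^1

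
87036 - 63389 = 23647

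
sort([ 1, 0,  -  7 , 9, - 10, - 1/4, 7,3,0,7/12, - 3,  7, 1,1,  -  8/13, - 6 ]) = [ -10,- 7, - 6, - 3, - 8/13 ,- 1/4, 0, 0,7/12, 1,1, 1,3,7,  7, 9 ]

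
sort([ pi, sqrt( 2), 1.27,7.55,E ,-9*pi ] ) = [  -  9*pi,1.27, sqrt(2),E , pi,7.55]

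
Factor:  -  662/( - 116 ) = 331/58 = 2^ ( - 1 )*29^( - 1) * 331^1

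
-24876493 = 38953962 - 63830455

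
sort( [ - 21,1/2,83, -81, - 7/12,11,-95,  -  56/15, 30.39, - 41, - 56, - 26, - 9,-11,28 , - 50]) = [ - 95,-81, - 56,-50, - 41, - 26, - 21, -11, - 9, - 56/15, - 7/12,1/2,11,28 , 30.39, 83 ] 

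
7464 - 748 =6716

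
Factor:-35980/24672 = - 35/24  =  -2^( - 3)*3^(-1)*5^1 *7^1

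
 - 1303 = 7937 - 9240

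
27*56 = 1512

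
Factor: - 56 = -2^3*7^1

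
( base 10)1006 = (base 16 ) 3ee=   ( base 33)UG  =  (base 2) 1111101110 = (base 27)1A7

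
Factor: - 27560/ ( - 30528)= 65/72 = 2^(  -  3 )*3^( - 2)*5^1*13^1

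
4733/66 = 71 + 47/66 = 71.71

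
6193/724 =8 + 401/724 = 8.55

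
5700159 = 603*9453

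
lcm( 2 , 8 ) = 8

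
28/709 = 28/709= 0.04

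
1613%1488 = 125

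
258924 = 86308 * 3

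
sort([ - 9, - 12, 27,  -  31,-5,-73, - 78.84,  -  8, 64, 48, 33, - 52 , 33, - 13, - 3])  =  [ - 78.84,  -  73, - 52, -31 , - 13, - 12,  -  9, - 8,  -  5,-3,27, 33, 33, 48 , 64 ] 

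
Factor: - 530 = - 2^1 * 5^1*53^1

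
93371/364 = 93371/364 = 256.51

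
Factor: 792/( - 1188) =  - 2/3 = - 2^1*3^( - 1)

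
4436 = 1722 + 2714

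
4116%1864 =388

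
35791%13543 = 8705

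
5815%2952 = 2863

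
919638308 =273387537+646250771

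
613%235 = 143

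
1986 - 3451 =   -  1465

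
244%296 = 244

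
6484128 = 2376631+4107497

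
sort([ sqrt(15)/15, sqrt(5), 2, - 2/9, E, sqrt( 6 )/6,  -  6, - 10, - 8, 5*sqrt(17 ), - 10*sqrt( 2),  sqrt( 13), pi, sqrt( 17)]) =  [ - 10*sqrt(2), - 10, - 8, - 6, - 2/9, sqrt ( 15 ) /15, sqrt( 6)/6,2, sqrt( 5), E, pi,sqrt( 13),sqrt( 17), 5*sqrt( 17 )]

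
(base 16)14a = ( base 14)198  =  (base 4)11022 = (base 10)330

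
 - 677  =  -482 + -195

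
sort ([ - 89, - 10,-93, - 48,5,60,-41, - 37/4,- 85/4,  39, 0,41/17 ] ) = [ - 93, - 89,- 48 ,  -  41, - 85/4,-10,  -  37/4,  0,41/17, 5,39,  60]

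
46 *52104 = 2396784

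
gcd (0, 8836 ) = 8836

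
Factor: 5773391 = 13^1*23^1  *  19309^1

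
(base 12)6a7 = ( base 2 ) 1111011111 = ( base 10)991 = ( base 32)uv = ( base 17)375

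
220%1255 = 220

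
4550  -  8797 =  - 4247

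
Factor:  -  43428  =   - 2^2 * 3^1 * 7^1 * 11^1*47^1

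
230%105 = 20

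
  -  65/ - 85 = 13/17 = 0.76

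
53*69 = 3657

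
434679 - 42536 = 392143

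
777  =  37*21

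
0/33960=0 = 0.00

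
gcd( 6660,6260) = 20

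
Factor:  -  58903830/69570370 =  - 3^2*59^1 * 11093^1*6957037^ ( - 1) = - 5890383/6957037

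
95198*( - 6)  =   - 571188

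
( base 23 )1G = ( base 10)39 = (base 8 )47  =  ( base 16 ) 27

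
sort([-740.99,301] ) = [-740.99,301 ] 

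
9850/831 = 11 + 709/831 = 11.85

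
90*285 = 25650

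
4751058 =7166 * 663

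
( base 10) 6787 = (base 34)5TL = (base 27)98A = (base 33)67M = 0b1101010000011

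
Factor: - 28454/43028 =  -  2^ ( -1)*31^(- 1)*41^1 =- 41/62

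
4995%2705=2290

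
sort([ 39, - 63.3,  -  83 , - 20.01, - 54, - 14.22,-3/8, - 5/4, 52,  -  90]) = [  -  90 , - 83 ,-63.3, - 54, -20.01, - 14.22 , - 5/4,  -  3/8, 39,52]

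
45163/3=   45163/3 = 15054.33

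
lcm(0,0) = 0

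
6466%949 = 772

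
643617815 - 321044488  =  322573327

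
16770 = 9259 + 7511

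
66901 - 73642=-6741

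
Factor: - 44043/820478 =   -  2^ ( - 1)*3^1*53^1*277^1 *410239^(-1)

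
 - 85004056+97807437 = 12803381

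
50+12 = 62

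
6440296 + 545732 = 6986028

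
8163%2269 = 1356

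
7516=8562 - 1046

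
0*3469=0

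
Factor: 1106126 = 2^1*7^2*11287^1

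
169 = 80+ 89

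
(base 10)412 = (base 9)507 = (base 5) 3122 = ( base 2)110011100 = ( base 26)fm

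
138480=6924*20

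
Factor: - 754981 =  - 754981^1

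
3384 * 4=13536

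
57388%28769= 28619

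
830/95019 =830/95019 = 0.01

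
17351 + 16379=33730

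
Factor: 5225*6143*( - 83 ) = -5^2 * 11^1*19^1*83^1 * 6143^1 = -2664065525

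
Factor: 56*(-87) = -2^3*3^1 * 7^1 * 29^1 = -  4872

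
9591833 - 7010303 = 2581530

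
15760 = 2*7880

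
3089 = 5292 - 2203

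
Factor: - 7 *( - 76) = 532 = 2^2*7^1*19^1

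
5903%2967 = 2936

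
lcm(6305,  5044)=25220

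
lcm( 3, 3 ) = 3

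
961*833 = 800513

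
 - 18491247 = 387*( - 47781 ) 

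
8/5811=8/5811=0.00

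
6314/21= 300+2/3 = 300.67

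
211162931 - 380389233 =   -  169226302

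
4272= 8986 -4714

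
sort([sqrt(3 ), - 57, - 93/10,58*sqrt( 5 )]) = [ - 57, - 93/10, sqrt( 3 ) , 58* sqrt(5)] 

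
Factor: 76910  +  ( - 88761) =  - 7^1*1693^1=-11851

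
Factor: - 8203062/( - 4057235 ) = 2^1 * 3^1*5^( - 1) *13^( - 1) * 37^( - 1) * 241^( - 1 )*195311^1 = 1171866/579605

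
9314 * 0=0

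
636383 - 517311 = 119072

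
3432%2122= 1310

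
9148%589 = 313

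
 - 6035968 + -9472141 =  - 15508109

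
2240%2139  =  101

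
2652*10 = 26520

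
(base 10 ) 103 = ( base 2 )1100111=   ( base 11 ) 94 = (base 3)10211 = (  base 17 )61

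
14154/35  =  404+2/5 = 404.40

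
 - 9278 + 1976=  - 7302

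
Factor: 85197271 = 85197271^1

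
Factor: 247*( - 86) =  - 2^1*13^1*19^1*43^1 = - 21242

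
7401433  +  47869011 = 55270444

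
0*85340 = 0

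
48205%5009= 3124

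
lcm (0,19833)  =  0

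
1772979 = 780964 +992015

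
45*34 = 1530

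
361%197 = 164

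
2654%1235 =184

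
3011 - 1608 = 1403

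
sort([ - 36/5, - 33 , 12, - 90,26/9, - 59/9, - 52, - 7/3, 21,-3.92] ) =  [ - 90, - 52, - 33, - 36/5,  -  59/9, - 3.92,-7/3,26/9, 12,21]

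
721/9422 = 103/1346=0.08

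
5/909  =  5/909 = 0.01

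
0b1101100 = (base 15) 73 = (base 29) 3l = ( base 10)108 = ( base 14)7A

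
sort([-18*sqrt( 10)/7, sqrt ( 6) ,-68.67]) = [-68.67, - 18 *sqrt( 10)/7,sqrt( 6)]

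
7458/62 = 120+9/31 = 120.29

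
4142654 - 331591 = 3811063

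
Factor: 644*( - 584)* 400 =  - 150438400  =  - 2^9*5^2*7^1*23^1 * 73^1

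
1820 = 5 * 364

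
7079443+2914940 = 9994383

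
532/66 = 266/33 =8.06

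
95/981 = 95/981 = 0.10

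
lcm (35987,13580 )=719740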